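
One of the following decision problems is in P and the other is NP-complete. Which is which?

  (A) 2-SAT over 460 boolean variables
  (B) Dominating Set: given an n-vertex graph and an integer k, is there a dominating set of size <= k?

(A) is P: 2-SAT is solvable in linear time via implication-graph SCCs.
(B) is NP-complete: reduces from Set Cover (with k part of the input).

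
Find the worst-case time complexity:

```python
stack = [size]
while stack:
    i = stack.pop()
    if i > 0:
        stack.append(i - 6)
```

Time complexity: O(n).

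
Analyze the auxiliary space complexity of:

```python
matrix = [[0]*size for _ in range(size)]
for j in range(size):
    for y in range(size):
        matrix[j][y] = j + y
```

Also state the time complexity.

Space complexity: O(n^2).
A 2D structure of size n x n is allocated.
Time complexity: O(n^2).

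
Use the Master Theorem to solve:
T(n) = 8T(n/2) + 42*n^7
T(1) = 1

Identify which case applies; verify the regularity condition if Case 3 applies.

a=8, b=2, f(n)=42*n^7.
log_2(8) = 3 < 7.
f(n) = Omega(n^(3+epsilon)) for some epsilon > 0, so Case 3 is the candidate.
Regularity: a*f(n/b) = 8*42*(n/2)^7 = (8/128)*42*n^7 <= c*f(n) with c = 8/128 < 1. Satisfied.
Case 3: T(n) = Theta(n^7).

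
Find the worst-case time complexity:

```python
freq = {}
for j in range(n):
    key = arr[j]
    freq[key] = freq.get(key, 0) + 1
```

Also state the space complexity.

Time complexity: O(n).
Space complexity: O(n).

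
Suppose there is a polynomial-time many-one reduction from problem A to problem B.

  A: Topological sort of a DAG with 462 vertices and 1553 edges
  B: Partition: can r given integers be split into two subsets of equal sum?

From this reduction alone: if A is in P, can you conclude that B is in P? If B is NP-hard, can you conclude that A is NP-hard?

A poly-time reduction A <=_p B transfers tractability DOWN (B easy => A easy) and hardness UP (A hard => B hard), not the reverse.
From A in P, the reduction alone does NOT give B in P: any problem in P trivially reduces to SAT, yet SAT is not known to be in P.
From B NP-hard, the reduction alone does NOT give A NP-hard: again, easy problems reduce to hard ones.
(Here in fact A is P and B is NP-complete.)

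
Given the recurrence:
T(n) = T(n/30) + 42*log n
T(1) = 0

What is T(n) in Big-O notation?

Each of the log_30(n) levels adds O(log n). T(n) = O(log^2 n).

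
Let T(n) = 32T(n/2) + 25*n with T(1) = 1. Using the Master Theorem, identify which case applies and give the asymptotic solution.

a=32, b=2, f(n)=25*n.
log_2(32) = 5 > 1.
Since f(n) = O(n^1) is polynomially smaller than n^5, Case 1 applies.
T(n) = Theta(n^5).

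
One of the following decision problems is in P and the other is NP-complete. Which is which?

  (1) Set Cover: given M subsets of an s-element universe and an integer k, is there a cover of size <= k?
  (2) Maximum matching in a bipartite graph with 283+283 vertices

(1) is NP-complete: one of Karp's 21 NP-complete problems (with k part of the input).
(2) is P: Hopcroft-Karp runs in O(E sqrt(V)).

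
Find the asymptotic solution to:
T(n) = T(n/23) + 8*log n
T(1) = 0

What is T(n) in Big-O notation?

Each of the log_23(n) levels adds O(log n). T(n) = O(log^2 n).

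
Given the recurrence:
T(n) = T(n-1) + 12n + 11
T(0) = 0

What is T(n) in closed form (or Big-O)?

Dominant term in sum is 12*sum(i, i=1..n) = 12*n*(n+1)/2 = O(n^2).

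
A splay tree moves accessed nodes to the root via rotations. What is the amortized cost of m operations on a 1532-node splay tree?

Using a potential function Phi = sum of log(size of subtree) for each node, each splay operation has amortized cost O(log n) where n = 1532. Bad individual operations (O(n)) are offset by decreased potential.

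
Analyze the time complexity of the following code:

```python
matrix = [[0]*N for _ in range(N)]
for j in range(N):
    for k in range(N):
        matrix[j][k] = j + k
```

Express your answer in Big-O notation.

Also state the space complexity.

Time complexity: O(n^2).
Space complexity: O(n^2).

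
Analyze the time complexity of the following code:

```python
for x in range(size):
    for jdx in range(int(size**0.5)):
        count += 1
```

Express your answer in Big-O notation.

Time complexity: O(n * sqrt(n)).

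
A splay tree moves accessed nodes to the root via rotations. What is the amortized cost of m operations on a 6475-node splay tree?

Using a potential function Phi = sum of log(size of subtree) for each node, each splay operation has amortized cost O(log n) where n = 6475. Bad individual operations (O(n)) are offset by decreased potential.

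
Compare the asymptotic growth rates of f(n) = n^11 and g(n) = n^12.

g(n) = n^12 grows faster: n^12/n^11 = n^1 -> infinity.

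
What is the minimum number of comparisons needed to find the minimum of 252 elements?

Finding the minimum requires 251 comparisons, identical reasoning to finding the maximum. Each comparison eliminates one candidate.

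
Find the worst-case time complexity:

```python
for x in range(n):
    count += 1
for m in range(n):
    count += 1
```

Time complexity: O(n).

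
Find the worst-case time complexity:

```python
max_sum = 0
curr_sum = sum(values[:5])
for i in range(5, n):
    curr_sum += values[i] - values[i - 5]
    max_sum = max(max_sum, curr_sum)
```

Time complexity: O(n).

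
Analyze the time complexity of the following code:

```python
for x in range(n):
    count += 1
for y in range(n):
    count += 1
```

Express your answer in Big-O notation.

Time complexity: O(n).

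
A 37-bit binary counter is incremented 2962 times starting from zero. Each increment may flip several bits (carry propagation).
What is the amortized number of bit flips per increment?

Bit i flips on every 2^i-th increment, so over 2962 increments bit i flips floor(2962/2^i) times. Summing over i: total flips < 2 * 2962. Amortized: < 2 = O(1) per increment.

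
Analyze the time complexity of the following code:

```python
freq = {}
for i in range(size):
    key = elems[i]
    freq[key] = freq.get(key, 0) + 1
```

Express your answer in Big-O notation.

Time complexity: O(n).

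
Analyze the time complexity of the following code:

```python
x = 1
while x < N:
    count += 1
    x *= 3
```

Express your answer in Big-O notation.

Time complexity: O(log n).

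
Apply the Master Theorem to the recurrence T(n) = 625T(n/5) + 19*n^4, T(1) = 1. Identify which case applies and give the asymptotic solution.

a=625, b=5, f(n)=19*n^4.
log_5(625) = 4, so n^(log_b(a)) = n^4.
f(n) = Theta(n^4), so Case 2 applies.
T(n) = Theta(n^4 log n).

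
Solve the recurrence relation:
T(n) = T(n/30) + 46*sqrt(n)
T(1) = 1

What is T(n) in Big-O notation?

Each level contributes sqrt(n/30^k). Geometric series with ratio 1/sqrt(30) < 1 sums to O(sqrt(n)).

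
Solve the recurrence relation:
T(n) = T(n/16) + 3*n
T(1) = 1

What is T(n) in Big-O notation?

Geometric series: 3*n*(1 + 1/16 + 1/16^2 + ...) = O(n). T(n) = O(n).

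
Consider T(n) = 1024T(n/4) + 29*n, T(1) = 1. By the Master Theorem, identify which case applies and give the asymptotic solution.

a=1024, b=4, f(n)=29*n.
log_4(1024) = 5 > 1.
Since f(n) = O(n^1) is polynomially smaller than n^5, Case 1 applies.
T(n) = Theta(n^5).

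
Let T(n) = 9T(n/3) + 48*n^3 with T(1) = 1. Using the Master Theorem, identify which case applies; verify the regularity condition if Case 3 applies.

a=9, b=3, f(n)=48*n^3.
log_3(9) = 2 < 3.
f(n) = Omega(n^(2+epsilon)) for some epsilon > 0, so Case 3 is the candidate.
Regularity: a*f(n/b) = 9*48*(n/3)^3 = (9/27)*48*n^3 <= c*f(n) with c = 9/27 < 1. Satisfied.
Case 3: T(n) = Theta(n^3).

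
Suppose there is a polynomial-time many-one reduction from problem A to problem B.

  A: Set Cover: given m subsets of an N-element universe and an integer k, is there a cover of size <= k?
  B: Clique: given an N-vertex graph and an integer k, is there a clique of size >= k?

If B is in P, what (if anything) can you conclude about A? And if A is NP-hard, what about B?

A poly-time reduction A <=_p B means any A-instance can be transformed to a B-instance in poly time.
If B is in P: compose the reduction with B's poly-time algorithm to solve A in poly time, so A is in P.
If A is NP-hard: every NP problem reduces to A, which reduces to B; composing reductions, every NP problem reduces to B, so B is NP-hard.
(Here in fact A is NP-complete and B is NP-complete.)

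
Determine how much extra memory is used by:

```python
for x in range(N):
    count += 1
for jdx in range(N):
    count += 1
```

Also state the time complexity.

Space complexity: O(1).
Only a constant amount of auxiliary storage is used; nothing grows with n.
Time complexity: O(n).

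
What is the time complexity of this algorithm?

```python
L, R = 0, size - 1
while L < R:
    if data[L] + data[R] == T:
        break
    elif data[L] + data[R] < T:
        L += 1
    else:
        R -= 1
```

Time complexity: O(n).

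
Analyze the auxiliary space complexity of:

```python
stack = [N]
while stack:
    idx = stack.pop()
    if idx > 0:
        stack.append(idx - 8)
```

Space complexity: O(1).
Only a constant amount of auxiliary storage is used; nothing grows with n.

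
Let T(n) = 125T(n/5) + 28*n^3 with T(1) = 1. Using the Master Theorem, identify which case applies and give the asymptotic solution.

a=125, b=5, f(n)=28*n^3.
log_5(125) = 3, so n^(log_b(a)) = n^3.
f(n) = Theta(n^3), so Case 2 applies.
T(n) = Theta(n^3 log n).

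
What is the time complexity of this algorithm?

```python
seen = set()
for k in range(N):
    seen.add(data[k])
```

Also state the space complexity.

Time complexity: O(n).
Space complexity: O(n).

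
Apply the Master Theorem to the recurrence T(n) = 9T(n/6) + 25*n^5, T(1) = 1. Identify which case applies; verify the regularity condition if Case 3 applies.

a=9, b=6, f(n)=25*n^5.
log_6(9) = 1.226 < 5.
f(n) = Omega(n^(1.226+epsilon)) for some epsilon > 0, so Case 3 is the candidate.
Regularity: a*f(n/b) = 9*25*(n/6)^5 = (9/7776)*25*n^5 <= c*f(n) with c = 9/7776 < 1. Satisfied.
Case 3: T(n) = Theta(n^5).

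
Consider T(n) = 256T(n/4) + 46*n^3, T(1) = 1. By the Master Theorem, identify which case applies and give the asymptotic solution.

a=256, b=4, f(n)=46*n^3.
log_4(256) = 4 > 3.
Since f(n) = O(n^3) is polynomially smaller than n^4, Case 1 applies.
T(n) = Theta(n^4).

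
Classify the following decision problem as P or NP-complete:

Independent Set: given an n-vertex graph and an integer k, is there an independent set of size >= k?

This problem is NP-complete: complement of Clique (with k part of the input).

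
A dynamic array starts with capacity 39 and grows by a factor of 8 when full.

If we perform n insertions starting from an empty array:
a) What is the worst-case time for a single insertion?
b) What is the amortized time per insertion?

(a) Worst-case single insertion: O(n) -- when the array is full at capacity c, the resize copies all c elements, and c can be Theta(n).
(b) Resizes happen at sizes 39, 312, 2496, ... Total copy cost for n insertions: 39 + 312 + ... = O(n) (geometric series with ratio 1/8). Amortized cost per insertion: O(n)/n = O(1).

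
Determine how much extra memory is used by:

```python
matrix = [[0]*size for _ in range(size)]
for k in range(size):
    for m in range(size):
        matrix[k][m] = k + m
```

Space complexity: O(n^2).
A 2D structure of size n x n is allocated.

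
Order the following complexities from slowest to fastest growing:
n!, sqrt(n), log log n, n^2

Ordered by growth rate: log log n < sqrt(n) < n^2 < n!.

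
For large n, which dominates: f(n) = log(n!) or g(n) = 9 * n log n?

f(n) = log(n!) and g(n) = 9 * n log n are Theta of each other: Stirling: log(n!) = n log n - n + O(log n) = Theta(n log n); the constant 9 doesn't change the Theta class.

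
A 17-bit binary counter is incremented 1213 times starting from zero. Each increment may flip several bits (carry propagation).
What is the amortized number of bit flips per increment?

Bit i flips on every 2^i-th increment, so over 1213 increments bit i flips floor(1213/2^i) times. Summing over i: total flips < 2 * 1213. Amortized: < 2 = O(1) per increment.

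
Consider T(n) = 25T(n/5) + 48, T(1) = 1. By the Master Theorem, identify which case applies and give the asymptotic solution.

a=25, b=5, f(n)=48.
log_5(25) = 2 > 0.
Since f(n) = O(n^0) is polynomially smaller than n^2, Case 1 applies.
T(n) = Theta(n^2).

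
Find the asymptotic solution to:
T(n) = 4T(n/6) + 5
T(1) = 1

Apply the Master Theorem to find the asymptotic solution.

a=4, b=6, f(n)=5. log_6(4) = 0.7737. Case 1 of Master Theorem: T(n) = O(n^0.7737).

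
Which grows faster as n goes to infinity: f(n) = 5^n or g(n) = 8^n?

g(n) = 8^n grows faster: (8/5)^n -> infinity since 8/5 > 1.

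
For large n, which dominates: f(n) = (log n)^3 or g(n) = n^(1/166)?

g(n) = n^(1/166) grows faster: any positive power of n dominates any polylog.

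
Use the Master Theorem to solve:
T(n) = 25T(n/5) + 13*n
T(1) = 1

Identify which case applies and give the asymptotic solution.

a=25, b=5, f(n)=13*n.
log_5(25) = 2 > 1.
Since f(n) = O(n^1) is polynomially smaller than n^2, Case 1 applies.
T(n) = Theta(n^2).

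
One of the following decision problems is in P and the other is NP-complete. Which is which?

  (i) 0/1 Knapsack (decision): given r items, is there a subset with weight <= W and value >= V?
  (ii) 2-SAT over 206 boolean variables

(i) is NP-complete: reduces from Subset Sum.
(ii) is P: 2-SAT is solvable in linear time via implication-graph SCCs.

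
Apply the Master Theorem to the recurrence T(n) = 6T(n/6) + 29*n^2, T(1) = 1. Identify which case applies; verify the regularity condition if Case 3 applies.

a=6, b=6, f(n)=29*n^2.
log_6(6) = 1 < 2.
f(n) = Omega(n^(1+epsilon)) for some epsilon > 0, so Case 3 is the candidate.
Regularity: a*f(n/b) = 6*29*(n/6)^2 = (6/36)*29*n^2 <= c*f(n) with c = 6/36 < 1. Satisfied.
Case 3: T(n) = Theta(n^2).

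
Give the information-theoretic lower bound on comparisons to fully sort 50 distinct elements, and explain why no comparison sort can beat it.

A comparison sort is a binary decision tree whose leaves are the 50! = 30414093201713378043612608166064768844377641568960512000000000000 possible output permutations. A binary tree with L leaves has height >= ceil(log_2(L)). So any comparison sort needs >= ceil(log_2(50!)) = 215 comparisons in the worst case.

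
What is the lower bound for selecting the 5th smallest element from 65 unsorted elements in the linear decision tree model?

Selecting the 5th smallest of 65 elements requires Omega(n) comparisons. Every element must be compared at least once. The BFPRT algorithm achieves O(n), making this tight.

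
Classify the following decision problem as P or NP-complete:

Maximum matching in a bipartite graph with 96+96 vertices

This problem is in P: Hopcroft-Karp runs in O(E sqrt(V)).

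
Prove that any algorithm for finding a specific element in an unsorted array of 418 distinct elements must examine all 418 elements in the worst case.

Adversary argument: if the algorithm examines fewer than 418 elements, the adversary places the target in an unexamined position. The algorithm cannot distinguish 'not present' from 'in unexamined position'.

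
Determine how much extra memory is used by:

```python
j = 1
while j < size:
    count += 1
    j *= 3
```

Space complexity: O(1).
Only a constant amount of auxiliary storage is used; nothing grows with n.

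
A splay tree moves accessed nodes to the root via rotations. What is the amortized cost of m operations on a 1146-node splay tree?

Using a potential function Phi = sum of log(size of subtree) for each node, each splay operation has amortized cost O(log n) where n = 1146. Bad individual operations (O(n)) are offset by decreased potential.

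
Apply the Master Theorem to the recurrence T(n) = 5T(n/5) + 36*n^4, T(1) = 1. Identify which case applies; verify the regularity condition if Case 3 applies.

a=5, b=5, f(n)=36*n^4.
log_5(5) = 1 < 4.
f(n) = Omega(n^(1+epsilon)) for some epsilon > 0, so Case 3 is the candidate.
Regularity: a*f(n/b) = 5*36*(n/5)^4 = (5/625)*36*n^4 <= c*f(n) with c = 5/625 < 1. Satisfied.
Case 3: T(n) = Theta(n^4).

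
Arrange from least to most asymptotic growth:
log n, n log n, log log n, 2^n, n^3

Ordered by growth rate: log log n < log n < n log n < n^3 < 2^n.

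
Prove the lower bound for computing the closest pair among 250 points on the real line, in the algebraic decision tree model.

Reduction from element distinctness: given 250 reals, the closest-pair distance is 0 iff two are equal. Element distinctness has an Omega(n log n) lower bound in the algebraic decision tree model (Ben-Or). Therefore closest pair on a line also requires Omega(n log n). Sorting then a linear scan achieves this.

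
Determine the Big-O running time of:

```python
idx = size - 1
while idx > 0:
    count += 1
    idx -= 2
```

Time complexity: O(n).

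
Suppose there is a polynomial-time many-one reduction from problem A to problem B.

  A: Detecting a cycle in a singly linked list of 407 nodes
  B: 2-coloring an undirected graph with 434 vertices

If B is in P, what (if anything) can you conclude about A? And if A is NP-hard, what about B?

A poly-time reduction A <=_p B means any A-instance can be transformed to a B-instance in poly time.
If B is in P: compose the reduction with B's poly-time algorithm to solve A in poly time, so A is in P.
If A is NP-hard: every NP problem reduces to A, which reduces to B; composing reductions, every NP problem reduces to B, so B is NP-hard.
(Here in fact A is P and B is P.)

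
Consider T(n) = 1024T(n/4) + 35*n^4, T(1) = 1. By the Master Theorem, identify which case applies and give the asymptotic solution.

a=1024, b=4, f(n)=35*n^4.
log_4(1024) = 5 > 4.
Since f(n) = O(n^4) is polynomially smaller than n^5, Case 1 applies.
T(n) = Theta(n^5).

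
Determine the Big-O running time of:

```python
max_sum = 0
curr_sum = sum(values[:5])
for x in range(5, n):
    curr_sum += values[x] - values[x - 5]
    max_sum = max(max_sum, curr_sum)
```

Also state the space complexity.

Time complexity: O(n).
Space complexity: O(1).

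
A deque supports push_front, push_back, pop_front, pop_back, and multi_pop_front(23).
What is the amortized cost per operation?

Assign 2 credits to each push operation. A pop uses 1 saved credit. multi_pop_front(23) uses up to 23 saved credits from previous pushes. Credits never go negative. Amortized cost is O(1).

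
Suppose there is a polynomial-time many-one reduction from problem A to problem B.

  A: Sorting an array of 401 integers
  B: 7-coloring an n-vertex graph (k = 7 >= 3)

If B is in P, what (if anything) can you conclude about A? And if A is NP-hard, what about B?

A poly-time reduction A <=_p B means any A-instance can be transformed to a B-instance in poly time.
If B is in P: compose the reduction with B's poly-time algorithm to solve A in poly time, so A is in P.
If A is NP-hard: every NP problem reduces to A, which reduces to B; composing reductions, every NP problem reduces to B, so B is NP-hard.
(Here in fact A is P and B is NP-complete.)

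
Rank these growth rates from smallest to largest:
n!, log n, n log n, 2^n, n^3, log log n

Ordered by growth rate: log log n < log n < n log n < n^3 < 2^n < n!.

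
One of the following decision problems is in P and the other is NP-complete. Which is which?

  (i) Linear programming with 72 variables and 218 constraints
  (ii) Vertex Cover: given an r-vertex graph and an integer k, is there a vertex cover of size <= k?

(i) is P: the ellipsoid and interior-point methods run in polynomial time.
(ii) is NP-complete: one of Karp's 21 NP-complete problems (with k part of the input; for any fixed constant k it is in P).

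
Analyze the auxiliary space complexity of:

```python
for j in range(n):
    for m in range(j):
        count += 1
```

Space complexity: O(1).
Only a constant amount of auxiliary storage is used; nothing grows with n.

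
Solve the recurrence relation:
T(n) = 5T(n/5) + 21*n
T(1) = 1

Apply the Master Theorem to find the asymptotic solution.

a=5, b=5, f(n)=21*n. log_5(5) = 1. Case 2: T(n) = O(n log n).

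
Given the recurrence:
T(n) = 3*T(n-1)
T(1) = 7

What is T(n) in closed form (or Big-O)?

Each step multiplies by 3. T(n) = T(1)*3^(n-1) = 7*3^(n-1).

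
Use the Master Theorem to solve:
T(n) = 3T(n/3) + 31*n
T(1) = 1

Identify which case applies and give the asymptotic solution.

a=3, b=3, f(n)=31*n.
log_3(3) = 1, so n^(log_b(a)) = n.
f(n) = Theta(n), so Case 2 applies.
T(n) = Theta(n log n).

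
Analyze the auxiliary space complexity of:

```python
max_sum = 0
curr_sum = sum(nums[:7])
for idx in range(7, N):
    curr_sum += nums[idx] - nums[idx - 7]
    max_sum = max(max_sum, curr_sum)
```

Space complexity: O(1).
Only a constant amount of auxiliary storage is used; nothing grows with n.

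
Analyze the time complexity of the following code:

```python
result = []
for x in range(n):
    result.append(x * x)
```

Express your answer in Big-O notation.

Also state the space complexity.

Time complexity: O(n).
Space complexity: O(n).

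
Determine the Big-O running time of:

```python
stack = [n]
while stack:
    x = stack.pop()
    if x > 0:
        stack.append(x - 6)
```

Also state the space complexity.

Time complexity: O(n).
Space complexity: O(1).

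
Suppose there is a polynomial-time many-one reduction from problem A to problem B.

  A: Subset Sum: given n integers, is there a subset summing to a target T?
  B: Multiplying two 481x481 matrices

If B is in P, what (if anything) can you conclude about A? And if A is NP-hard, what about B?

A poly-time reduction A <=_p B means any A-instance can be transformed to a B-instance in poly time.
If B is in P: compose the reduction with B's poly-time algorithm to solve A in poly time, so A is in P.
If A is NP-hard: every NP problem reduces to A, which reduces to B; composing reductions, every NP problem reduces to B, so B is NP-hard.
(Here in fact A is NP-complete and B is in P, so no such reduction is known -- its existence would imply P = NP; the analysis concerns only what the assumed reduction would or would not let you conclude.)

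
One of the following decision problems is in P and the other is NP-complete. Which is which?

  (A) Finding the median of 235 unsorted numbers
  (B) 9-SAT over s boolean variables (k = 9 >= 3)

(A) is P: linear-time selection (median-of-medians) runs in O(n).
(B) is NP-complete: 3-SAT is NP-complete (Cook-Levin); k-SAT for k>=3 reduces from 3-SAT.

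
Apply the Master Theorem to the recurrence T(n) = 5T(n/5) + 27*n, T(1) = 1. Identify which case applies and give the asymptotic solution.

a=5, b=5, f(n)=27*n.
log_5(5) = 1, so n^(log_b(a)) = n.
f(n) = Theta(n), so Case 2 applies.
T(n) = Theta(n log n).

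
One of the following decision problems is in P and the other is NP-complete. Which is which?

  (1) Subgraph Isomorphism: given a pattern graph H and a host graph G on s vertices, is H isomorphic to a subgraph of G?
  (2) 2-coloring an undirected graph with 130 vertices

(1) is NP-complete: generalizes Clique and Hamiltonian Path (pattern size is part of the input).
(2) is P: 2-coloring is bipartiteness testing via BFS, O(V+E).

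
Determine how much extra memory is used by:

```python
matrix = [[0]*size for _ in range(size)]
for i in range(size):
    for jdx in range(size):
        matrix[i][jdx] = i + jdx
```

Space complexity: O(n^2).
A 2D structure of size n x n is allocated.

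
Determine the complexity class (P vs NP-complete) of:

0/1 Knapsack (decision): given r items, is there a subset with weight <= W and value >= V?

This problem is NP-complete: reduces from Subset Sum.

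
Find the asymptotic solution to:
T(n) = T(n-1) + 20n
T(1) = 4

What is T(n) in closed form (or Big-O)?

Unrolling: T(n) = 4 + 20*(2 + 3 + ... + n) = 4 + 20*(n(n+1)/2 - 1) = O(n^2).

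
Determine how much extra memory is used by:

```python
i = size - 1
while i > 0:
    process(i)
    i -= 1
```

Space complexity: O(1).
Only a constant amount of auxiliary storage is used; nothing grows with n.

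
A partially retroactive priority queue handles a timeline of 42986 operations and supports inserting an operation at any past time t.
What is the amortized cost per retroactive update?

Partially retroactive priority queues (Demaine-Iacono-Langerman) allow updates at past times with queries only at the present. With a balanced BST over the m = 42986 timeline events tracking bridges, each retroactive insert or delete is O(log m) amortized.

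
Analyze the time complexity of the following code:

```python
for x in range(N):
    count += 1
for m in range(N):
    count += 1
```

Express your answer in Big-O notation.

Time complexity: O(n).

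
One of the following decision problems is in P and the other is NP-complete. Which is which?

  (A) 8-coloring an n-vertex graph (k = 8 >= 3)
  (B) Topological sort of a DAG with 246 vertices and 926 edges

(A) is NP-complete: graph k-coloring for k>=3 is NP-complete by reduction from 3-SAT.
(B) is P: DFS-based topological sort runs in O(V+E).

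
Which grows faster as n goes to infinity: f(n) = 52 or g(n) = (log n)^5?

g(n) = (log n)^5 grows faster: any unbounded function dominates a constant.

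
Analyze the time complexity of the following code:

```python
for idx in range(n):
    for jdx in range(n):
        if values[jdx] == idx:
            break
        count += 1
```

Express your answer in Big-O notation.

Time complexity: O(n^2).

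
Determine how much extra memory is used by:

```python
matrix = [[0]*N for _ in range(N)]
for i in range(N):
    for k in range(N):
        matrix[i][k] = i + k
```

Space complexity: O(n^2).
A 2D structure of size n x n is allocated.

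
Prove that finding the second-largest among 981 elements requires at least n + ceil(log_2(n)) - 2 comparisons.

Lower bound (adversary): identifying the maximum requires 981-1 comparisons (each eliminates one candidate). Assign weight 1 to each element; on each comparison the adversary lets the heavier side win and gives it the loser's weight. The max ends with weight 981, but each comparison it wins at most doubles its weight, so the max must win >= ceil(log_2(981)) = 10 comparisons. The second-largest is one of those 10 direct losers to the max, and identifying which one is largest needs >= 10-1 further comparisons. Total >= 981-1 + 10-1 = 989.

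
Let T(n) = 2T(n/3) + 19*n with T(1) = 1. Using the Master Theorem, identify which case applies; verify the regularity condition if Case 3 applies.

a=2, b=3, f(n)=19*n.
log_3(2) = 0.6309 < 1.
f(n) = Omega(n^(0.6309+epsilon)) for some epsilon > 0, so Case 3 is the candidate.
Regularity: a*f(n/b) = 2*19*(n/3)^1 = (2/3)*19*n^1 <= c*f(n) with c = 2/3 < 1. Satisfied.
Case 3: T(n) = Theta(n).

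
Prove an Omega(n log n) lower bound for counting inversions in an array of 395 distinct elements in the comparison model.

Decision-tree argument: at any leaf, the comparisons made (with transitivity) must totally order all 395 elements -- otherwise some pair (i,j) is unordered, and an adversary can present two inputs agreeing on every comparison made but with that pair flipped, changing the inversion count by 1, so the leaf's output is wrong on one of them. Hence the tree has >= 395! leaves and height >= log_2(395!) = Omega(n log n). Modified merge sort achieves O(n log n).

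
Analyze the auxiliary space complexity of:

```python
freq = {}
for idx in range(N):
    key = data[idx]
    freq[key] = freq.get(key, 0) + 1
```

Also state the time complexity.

Space complexity: O(n).
Auxiliary storage grows linearly with the input size n in the worst case.
Time complexity: O(n).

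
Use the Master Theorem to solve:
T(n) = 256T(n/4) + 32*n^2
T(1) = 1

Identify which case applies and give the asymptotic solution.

a=256, b=4, f(n)=32*n^2.
log_4(256) = 4 > 2.
Since f(n) = O(n^2) is polynomially smaller than n^4, Case 1 applies.
T(n) = Theta(n^4).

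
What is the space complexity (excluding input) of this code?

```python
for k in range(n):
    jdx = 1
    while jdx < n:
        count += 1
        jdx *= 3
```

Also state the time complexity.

Space complexity: O(1).
Only a constant amount of auxiliary storage is used; nothing grows with n.
Time complexity: O(n log n).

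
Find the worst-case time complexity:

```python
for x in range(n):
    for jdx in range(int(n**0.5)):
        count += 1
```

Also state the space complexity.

Time complexity: O(n * sqrt(n)).
Space complexity: O(1).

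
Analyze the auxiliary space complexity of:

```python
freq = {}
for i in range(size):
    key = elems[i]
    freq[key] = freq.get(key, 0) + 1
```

Space complexity: O(n).
Auxiliary storage grows linearly with the input size n in the worst case.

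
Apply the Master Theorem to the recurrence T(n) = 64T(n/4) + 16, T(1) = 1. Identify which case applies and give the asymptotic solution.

a=64, b=4, f(n)=16.
log_4(64) = 3 > 0.
Since f(n) = O(n^0) is polynomially smaller than n^3, Case 1 applies.
T(n) = Theta(n^3).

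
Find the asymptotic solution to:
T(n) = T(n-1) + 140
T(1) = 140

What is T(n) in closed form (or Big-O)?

Unrolling: T(n) = T(n-1) + 140 = T(n-2) + 2*140 = ... = T(1) + (n-1)*140 = 140 + (n-1)*140 = 140n.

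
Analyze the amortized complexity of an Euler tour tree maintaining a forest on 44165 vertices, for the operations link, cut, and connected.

An Euler tour tree stores each tree's Euler tour as a balanced BST keyed by tour position. On 44165 vertices: link concatenates two tours via O(1) splits/joins of size <= 2*44165 (O(log n)); cut splits the tour at the two occurrences of the edge (O(log n)); connected compares BST roots (O(log n) to find the root). All O(log n) amortized.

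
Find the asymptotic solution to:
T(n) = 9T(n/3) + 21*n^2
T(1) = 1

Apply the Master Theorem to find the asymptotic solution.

a=9, b=3, f(n)=21*n^2. log_3(9) = 2. Case 2: T(n) = O(n^2 log n).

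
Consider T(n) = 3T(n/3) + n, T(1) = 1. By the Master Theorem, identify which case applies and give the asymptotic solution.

a=3, b=3, f(n)=n.
log_3(3) = 1, so n^(log_b(a)) = n.
f(n) = Theta(n), so Case 2 applies.
T(n) = Theta(n log n).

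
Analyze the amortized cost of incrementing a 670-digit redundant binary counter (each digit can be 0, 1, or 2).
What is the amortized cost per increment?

A redundant counter on 670 digits allows digit values 0, 1, 2. Increment adds 1 to the least significant digit and carries any 2 to a 0 plus +1 on the next digit. With potential Phi = (number of 2-digits), each increment does O(1) actual work plus a chain of carries, each of which decreases Phi by 1. Amortized O(1).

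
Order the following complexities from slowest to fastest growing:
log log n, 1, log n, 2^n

Ordered by growth rate: 1 < log log n < log n < 2^n.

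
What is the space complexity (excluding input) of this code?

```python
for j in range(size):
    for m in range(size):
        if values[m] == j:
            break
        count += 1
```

Space complexity: O(1).
Only a constant amount of auxiliary storage is used; nothing grows with n.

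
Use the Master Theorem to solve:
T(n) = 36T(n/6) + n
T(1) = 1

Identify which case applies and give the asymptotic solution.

a=36, b=6, f(n)=n.
log_6(36) = 2 > 1.
Since f(n) = O(n^1) is polynomially smaller than n^2, Case 1 applies.
T(n) = Theta(n^2).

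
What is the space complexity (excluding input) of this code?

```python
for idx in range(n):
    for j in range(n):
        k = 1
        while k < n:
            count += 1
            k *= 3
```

Space complexity: O(1).
Only a constant amount of auxiliary storage is used; nothing grows with n.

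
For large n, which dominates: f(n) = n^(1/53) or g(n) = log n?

f(n) = n^(1/53) grows faster: any positive power of n dominates log n.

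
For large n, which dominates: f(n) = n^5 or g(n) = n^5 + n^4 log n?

f(n) = n^5 and g(n) = n^5 + n^4 log n are Theta of each other: the lower-order n^4 log n term is o(n^5); both are Theta(n^5).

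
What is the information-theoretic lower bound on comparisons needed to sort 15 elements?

There are 15! = 1307674368000 possible orderings. Each comparison gives 1 bit. We need at least ceil(log_2(1307674368000)) = 41 comparisons.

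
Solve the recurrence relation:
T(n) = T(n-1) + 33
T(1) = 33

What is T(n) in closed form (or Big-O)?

Unrolling: T(n) = T(n-1) + 33 = T(n-2) + 2*33 = ... = T(1) + (n-1)*33 = 33 + (n-1)*33 = 33n.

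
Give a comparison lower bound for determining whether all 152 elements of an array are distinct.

In the algebraic decision-tree model, the YES region for element distinctness on 152 elements has 152! connected components (one per ordering). Ben-Or's theorem then gives a lower bound of Omega(log(n!)) = Omega(n log n).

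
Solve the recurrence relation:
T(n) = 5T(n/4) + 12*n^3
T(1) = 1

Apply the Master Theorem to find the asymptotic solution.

a=5, b=4, f(n)=12*n^3. log_4(5) = 1.161 < 3. Case 3: T(n) = O(n^3).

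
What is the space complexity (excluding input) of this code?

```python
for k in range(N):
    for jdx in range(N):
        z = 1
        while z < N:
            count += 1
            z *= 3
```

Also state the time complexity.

Space complexity: O(1).
Only a constant amount of auxiliary storage is used; nothing grows with n.
Time complexity: O(n^2 log n).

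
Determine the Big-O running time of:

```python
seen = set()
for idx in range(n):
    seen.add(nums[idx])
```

Time complexity: O(n).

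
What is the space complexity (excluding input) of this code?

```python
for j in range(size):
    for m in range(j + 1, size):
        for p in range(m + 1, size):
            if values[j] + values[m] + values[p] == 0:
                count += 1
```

Space complexity: O(1).
Only a constant amount of auxiliary storage is used; nothing grows with n.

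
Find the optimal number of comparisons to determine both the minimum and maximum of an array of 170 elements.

Naive approach: 338 comparisons (169 for max + 169 for min).
Optimal: Compare elements in pairs first (floor(n/2) = 85 comparisons), then find max among winners and min among losers (84 comparisons each).
Total: ceil(3n/2) - 2 = 253 comparisons. An adversary argument shows this is also a lower bound.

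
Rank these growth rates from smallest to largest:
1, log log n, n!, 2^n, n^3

Ordered by growth rate: 1 < log log n < n^3 < 2^n < n!.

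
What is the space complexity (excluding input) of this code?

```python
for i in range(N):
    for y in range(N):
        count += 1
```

Space complexity: O(1).
Only a constant amount of auxiliary storage is used; nothing grows with n.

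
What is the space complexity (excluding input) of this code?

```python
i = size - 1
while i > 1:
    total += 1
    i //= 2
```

Space complexity: O(1).
Only a constant amount of auxiliary storage is used; nothing grows with n.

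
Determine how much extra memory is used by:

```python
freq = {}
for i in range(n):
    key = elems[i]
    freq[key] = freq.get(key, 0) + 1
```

Space complexity: O(n).
Auxiliary storage grows linearly with the input size n in the worst case.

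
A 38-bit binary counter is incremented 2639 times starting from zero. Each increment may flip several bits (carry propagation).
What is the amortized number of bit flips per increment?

Bit i flips on every 2^i-th increment, so over 2639 increments bit i flips floor(2639/2^i) times. Summing over i: total flips < 2 * 2639. Amortized: < 2 = O(1) per increment.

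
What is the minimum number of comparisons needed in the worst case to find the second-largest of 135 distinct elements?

Lower bound: finding the max needs 135-1 comparisons. By the adversary weight-doubling argument, the max must personally win >= ceil(log_2(135)) = 8 comparisons; the 2nd-largest is among those 8 losers, needing 8-1 more comparisons. Total >= 135-1 + 8-1 = 141. A balanced knockout tournament achieves this.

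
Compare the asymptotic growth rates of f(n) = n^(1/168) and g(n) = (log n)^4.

f(n) = n^(1/168) grows faster: any positive power of n dominates any polylog.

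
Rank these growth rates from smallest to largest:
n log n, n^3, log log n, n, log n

Ordered by growth rate: log log n < log n < n < n log n < n^3.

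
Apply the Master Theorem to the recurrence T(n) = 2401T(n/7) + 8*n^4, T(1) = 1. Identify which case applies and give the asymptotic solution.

a=2401, b=7, f(n)=8*n^4.
log_7(2401) = 4, so n^(log_b(a)) = n^4.
f(n) = Theta(n^4), so Case 2 applies.
T(n) = Theta(n^4 log n).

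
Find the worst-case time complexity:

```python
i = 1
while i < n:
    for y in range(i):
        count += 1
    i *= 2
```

Time complexity: O(n).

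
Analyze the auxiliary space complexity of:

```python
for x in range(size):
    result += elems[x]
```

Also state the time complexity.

Space complexity: O(1).
Only a constant amount of auxiliary storage is used; nothing grows with n.
Time complexity: O(n).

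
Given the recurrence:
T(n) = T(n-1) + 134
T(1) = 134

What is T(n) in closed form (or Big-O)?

Unrolling: T(n) = T(n-1) + 134 = T(n-2) + 2*134 = ... = T(1) + (n-1)*134 = 134 + (n-1)*134 = 134n.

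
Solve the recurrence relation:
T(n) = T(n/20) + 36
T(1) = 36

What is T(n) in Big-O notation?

Each step divides n by 20 and adds 36. After log_20(n) steps, T(n) = O(log n).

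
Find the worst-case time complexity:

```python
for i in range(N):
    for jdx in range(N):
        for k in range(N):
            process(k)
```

Time complexity: O(n^3).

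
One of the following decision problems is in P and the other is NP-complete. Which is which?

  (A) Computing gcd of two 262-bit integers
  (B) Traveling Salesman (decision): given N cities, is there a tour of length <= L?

(A) is P: the Euclidean algorithm runs in polynomial time in the bit-length.
(B) is NP-complete: reduces from Hamiltonian Cycle.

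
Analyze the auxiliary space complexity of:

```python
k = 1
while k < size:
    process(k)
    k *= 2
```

Space complexity: O(1).
Only a constant amount of auxiliary storage is used; nothing grows with n.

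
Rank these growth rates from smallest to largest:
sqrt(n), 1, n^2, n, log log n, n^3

Ordered by growth rate: 1 < log log n < sqrt(n) < n < n^2 < n^3.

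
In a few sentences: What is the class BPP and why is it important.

BPP (Bounded-error Probabilistic Polynomial time) is the class of problems solvable by a randomized algorithm in polynomial time with error probability at most 1/3. BPP contains P and is contained in PSPACE. It is widely conjectured that P = BPP, meaning randomness does not help for decision problems.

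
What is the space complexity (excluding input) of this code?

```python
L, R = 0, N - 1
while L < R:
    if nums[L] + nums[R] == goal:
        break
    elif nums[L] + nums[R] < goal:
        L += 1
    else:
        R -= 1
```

Space complexity: O(1).
Only a constant amount of auxiliary storage is used; nothing grows with n.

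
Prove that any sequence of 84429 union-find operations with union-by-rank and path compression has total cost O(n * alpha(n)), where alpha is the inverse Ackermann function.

Using Tarjan's analysis with rank-based potential function. Union-by-rank keeps tree height O(log n). Path compression flattens paths during find. For n = 84429 operations, total cost is O(n * alpha(n)), effectively O(n) since alpha grows incredibly slowly.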